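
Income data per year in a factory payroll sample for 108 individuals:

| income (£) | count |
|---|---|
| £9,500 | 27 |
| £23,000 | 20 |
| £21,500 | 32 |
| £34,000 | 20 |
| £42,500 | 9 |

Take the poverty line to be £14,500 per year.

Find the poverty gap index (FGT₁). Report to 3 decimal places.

Poor units: 27×£9,500 (q = 27 of N = 108).
Gap ratios (z−y)/z: (14500−9500)/14500 = 0.3448 (×27).
Σ = 9.310345. Dividing by the full population N = 108 gives P₁ = 0.086.

0.086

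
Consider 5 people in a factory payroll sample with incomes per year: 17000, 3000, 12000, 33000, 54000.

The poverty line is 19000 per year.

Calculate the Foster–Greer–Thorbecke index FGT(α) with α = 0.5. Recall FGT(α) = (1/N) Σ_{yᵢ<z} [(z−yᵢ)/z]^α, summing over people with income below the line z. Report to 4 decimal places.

Below z: 3000, 12000, 17000 (q = 3 of N = 5).
Gap ratios (z−y)/z: (19000−3000)/19000 = 0.8421; (19000−12000)/19000 = 0.3684; (19000−17000)/19000 = 0.1053.
Raised to α = 0.5: 0.91766; 0.60698; 0.32444.
Sum = 1.849083; FGT(0.5) = 1.849083 / 5 = 0.3698.

0.3698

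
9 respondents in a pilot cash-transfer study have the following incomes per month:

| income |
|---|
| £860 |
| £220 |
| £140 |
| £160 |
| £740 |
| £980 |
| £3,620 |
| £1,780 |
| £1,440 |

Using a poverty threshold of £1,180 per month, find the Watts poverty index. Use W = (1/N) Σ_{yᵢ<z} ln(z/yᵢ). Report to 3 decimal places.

0.753

Incomes under z: £140, £160, £220, £740, £860, £980 (q = 6 of N = 9).
Log shortfalls: ln(1180/140) = 2.1316; ln(1180/160) = 1.9981; ln(1180/220) = 1.6796; ln(1180/740) = 0.4666; ln(1180/860) = 0.3163; ln(1180/980) = 0.1857.
W = 6.778039 / 9 = 0.753.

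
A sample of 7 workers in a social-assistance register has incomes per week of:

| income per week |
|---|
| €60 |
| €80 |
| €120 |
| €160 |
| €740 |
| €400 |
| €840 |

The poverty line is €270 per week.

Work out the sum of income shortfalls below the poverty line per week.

€660

Poor units: €60, €80, €120, €160 (q = 4 of N = 7).
Individual gaps: 270−60 = 210; 270−80 = 190; 270−120 = 150; 270−160 = 110.
Aggregate gap = €660.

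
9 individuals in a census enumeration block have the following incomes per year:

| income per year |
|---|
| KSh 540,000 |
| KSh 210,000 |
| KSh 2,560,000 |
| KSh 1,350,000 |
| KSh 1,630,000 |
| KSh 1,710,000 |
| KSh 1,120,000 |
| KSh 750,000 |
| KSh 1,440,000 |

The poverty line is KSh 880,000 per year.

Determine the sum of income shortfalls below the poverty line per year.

Poor units: KSh 210,000, KSh 540,000, KSh 750,000 (q = 3 of N = 9).
Individual gaps: 880000−210000 = 670000; 880000−540000 = 340000; 880000−750000 = 130000.
Aggregate gap = KSh 1,140,000.

KSh 1,140,000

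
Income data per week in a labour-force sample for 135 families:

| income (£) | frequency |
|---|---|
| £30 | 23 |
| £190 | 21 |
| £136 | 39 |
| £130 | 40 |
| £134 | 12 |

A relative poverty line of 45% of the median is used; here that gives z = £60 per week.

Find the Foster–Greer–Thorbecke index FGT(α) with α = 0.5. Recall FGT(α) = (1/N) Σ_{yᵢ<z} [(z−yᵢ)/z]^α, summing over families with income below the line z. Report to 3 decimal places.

Below the line: 23×£30 (q = 23 of N = 135).
Gap ratios (z−y)/z: (60−30)/60 = 0.5000 (×23).
Raised to α = 0.5: 0.70711 (×23).
Sum = 16.263456; FGT(0.5) = 16.263456 / 135 = 0.120.

0.120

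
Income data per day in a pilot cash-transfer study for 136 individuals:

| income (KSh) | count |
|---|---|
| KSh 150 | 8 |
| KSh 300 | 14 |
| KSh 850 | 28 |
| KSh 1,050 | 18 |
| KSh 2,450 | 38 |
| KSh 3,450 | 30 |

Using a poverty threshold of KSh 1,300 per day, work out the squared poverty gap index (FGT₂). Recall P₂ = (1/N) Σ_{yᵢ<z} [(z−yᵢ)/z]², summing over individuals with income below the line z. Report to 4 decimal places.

Below z: 8×KSh 150, 14×KSh 300, 28×KSh 850, 18×KSh 1,050 (q = 68 of N = 136).
Gap ratios (z−y)/z: (1300−150)/1300 = 0.8846 (×8); (1300−300)/1300 = 0.7692 (×14); (1300−850)/1300 = 0.3462 (×28); (1300−1050)/1300 = 0.1923 (×18).
Squared: 0.7825 (×8); 0.5917 (×14); 0.1198 (×28); 0.0370 (×18).
Sum = 18.565089; P₂ = 18.565089 / 136 = 0.1365.

0.1365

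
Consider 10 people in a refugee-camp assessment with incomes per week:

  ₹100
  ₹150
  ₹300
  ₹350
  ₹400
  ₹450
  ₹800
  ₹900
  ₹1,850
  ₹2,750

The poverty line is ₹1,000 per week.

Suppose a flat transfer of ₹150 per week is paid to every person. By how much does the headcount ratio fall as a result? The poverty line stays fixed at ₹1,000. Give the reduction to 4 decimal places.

0.1000

Before: below the line — ₹100, ₹150, ₹300, ₹350, ₹400, ₹450, ₹800, ₹900; headcount ratio = 0.800000.
After the ₹150 transfer: below the line — ₹250, ₹300, ₹450, ₹500, ₹550, ₹600, ₹950; headcount ratio = 0.700000.
Reduction = 0.800000 − 0.700000 = 0.1000.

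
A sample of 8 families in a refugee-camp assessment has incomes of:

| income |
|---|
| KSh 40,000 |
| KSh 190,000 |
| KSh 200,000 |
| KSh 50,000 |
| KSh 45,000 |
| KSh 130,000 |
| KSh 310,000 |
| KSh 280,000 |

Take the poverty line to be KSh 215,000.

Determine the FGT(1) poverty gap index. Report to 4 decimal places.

Poor units: KSh 40,000, KSh 45,000, KSh 50,000, KSh 130,000, KSh 190,000, KSh 200,000 (q = 6 of N = 8).
Relative gaps: (215000−40000)/215000 = 0.8140; (215000−45000)/215000 = 0.7907; (215000−50000)/215000 = 0.7674; (215000−130000)/215000 = 0.3953; (215000−190000)/215000 = 0.1163; (215000−200000)/215000 = 0.0698.
Σ = 2.953488. Dividing by the full population N = 8 gives P₁ = 0.3692.

0.3692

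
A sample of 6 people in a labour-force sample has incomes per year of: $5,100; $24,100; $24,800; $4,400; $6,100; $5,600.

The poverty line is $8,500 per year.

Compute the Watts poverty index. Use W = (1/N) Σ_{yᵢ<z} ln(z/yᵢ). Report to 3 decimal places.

0.320

Below the line: $4,400, $5,100, $5,600, $6,100 (q = 4 of N = 6).
Log gaps: ln(8500/4400) = 0.6585; ln(8500/5100) = 0.5108; ln(8500/5600) = 0.4173; ln(8500/6100) = 0.3318.
W = 1.918364 / 6 = 0.320.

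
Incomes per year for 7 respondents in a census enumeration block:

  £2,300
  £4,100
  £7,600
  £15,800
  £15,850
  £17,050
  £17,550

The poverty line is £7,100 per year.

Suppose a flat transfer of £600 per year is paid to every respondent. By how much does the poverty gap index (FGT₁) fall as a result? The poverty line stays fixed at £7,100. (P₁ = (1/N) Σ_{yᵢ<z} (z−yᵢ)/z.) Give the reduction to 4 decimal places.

Before: below the line — £2,300, £4,100; poverty gap index (FGT₁) = 0.156942.
After the £600 transfer: below the line — £2,900, £4,700; poverty gap index (FGT₁) = 0.132797.
Reduction = 0.156942 − 0.132797 = 0.0241.

0.0241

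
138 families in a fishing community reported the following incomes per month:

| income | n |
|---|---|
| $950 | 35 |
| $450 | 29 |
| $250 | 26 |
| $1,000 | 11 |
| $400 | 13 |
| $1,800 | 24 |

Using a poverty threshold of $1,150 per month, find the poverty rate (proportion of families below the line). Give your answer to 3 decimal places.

114 of the 138 families have income below $1,150.
H = 114/138 = 0.826.

0.826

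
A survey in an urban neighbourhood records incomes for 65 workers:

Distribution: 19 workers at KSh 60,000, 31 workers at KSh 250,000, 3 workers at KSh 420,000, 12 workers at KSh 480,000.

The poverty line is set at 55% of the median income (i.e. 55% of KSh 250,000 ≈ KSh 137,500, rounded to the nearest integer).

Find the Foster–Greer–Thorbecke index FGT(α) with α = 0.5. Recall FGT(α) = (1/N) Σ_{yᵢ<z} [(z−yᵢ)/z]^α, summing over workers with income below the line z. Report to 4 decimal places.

0.2195

Incomes under z: 19×KSh 60,000 (q = 19 of N = 65).
Gap ratios (z−y)/z: (137500−60000)/137500 = 0.5636 (×19).
Raised to α = 0.5: 0.75076 (×19).
Sum = 14.264387; FGT(0.5) = 14.264387 / 65 = 0.2195.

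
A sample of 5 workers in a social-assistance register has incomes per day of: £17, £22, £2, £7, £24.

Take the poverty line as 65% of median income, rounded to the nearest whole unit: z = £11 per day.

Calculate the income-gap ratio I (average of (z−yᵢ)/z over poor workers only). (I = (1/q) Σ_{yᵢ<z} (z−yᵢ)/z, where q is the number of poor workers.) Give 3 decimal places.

Poor units: £2, £7 (q = 2 of N = 5).
Relative gaps: 0.8182, 0.3636; sum = 1.181818.
I averages over the q = 2 poor units only: 1.181818 / 2 = 0.591.

0.591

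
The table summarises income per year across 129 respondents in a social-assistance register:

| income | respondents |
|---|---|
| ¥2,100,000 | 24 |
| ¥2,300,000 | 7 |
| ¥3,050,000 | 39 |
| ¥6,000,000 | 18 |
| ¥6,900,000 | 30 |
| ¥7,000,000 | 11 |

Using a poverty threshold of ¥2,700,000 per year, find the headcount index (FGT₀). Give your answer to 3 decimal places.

0.240

31 of the 129 respondents have income below ¥2,700,000.
H = 31/129 = 0.240.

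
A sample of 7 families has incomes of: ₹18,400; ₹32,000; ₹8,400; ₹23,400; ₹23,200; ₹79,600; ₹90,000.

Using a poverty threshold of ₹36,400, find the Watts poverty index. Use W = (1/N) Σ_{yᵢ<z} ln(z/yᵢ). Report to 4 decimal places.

0.4528

Incomes under z: ₹8,400, ₹18,400, ₹23,200, ₹23,400, ₹32,000 (q = 5 of N = 7).
Log shortfalls: ln(36400/8400) = 1.4663; ln(36400/18400) = 0.6822; ln(36400/23200) = 0.4504; ln(36400/23400) = 0.4418; ln(36400/32000) = 0.1288.
W = 3.169637 / 7 = 0.4528.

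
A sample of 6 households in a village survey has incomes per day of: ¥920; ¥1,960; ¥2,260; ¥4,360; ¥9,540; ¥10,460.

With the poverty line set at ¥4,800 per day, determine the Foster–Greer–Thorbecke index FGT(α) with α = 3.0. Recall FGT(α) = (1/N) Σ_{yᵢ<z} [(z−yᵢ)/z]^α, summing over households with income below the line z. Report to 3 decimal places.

0.147

Below z: ¥920, ¥1,960, ¥2,260, ¥4,360 (q = 4 of N = 6).
Normalized shortfalls: (4800−920)/4800 = 0.8083; (4800−1960)/4800 = 0.5917; (4800−2260)/4800 = 0.5292; (4800−4360)/4800 = 0.0917.
Raised to α = 3.0: 0.52817; 0.20712; 0.14818; 0.00077.
Sum = 0.884238; FGT(3.0) = 0.884238 / 6 = 0.147.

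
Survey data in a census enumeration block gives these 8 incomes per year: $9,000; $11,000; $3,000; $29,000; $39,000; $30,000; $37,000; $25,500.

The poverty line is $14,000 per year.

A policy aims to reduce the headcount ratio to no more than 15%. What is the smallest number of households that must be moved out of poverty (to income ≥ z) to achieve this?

2

Currently q = 3 of N = 8 are below the line (H = 0.375).
A headcount ratio of at most 15% allows at most ⌊0.15 × 8⌋ = 1 poor households.
So at least 3 − 1 = 2 must be lifted.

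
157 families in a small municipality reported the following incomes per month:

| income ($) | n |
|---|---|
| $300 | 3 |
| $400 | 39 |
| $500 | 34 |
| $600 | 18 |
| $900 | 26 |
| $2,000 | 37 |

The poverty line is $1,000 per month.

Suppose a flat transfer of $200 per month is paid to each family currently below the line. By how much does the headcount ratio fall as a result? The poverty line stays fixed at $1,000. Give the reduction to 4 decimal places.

Before: below the line — 3×$300, 39×$400, 34×$500, 18×$600, 26×$900; headcount ratio = 0.764331.
After the $200 transfer: below the line — 3×$500, 39×$600, 34×$700, 18×$800; headcount ratio = 0.598726.
Reduction = 0.764331 − 0.598726 = 0.1656.

0.1656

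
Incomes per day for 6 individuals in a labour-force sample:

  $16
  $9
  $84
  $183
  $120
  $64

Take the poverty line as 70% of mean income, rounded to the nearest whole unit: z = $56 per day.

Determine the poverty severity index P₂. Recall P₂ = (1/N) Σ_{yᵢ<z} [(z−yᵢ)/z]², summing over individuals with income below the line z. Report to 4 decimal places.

0.2024

Below z: $9, $16 (q = 2 of N = 6).
Gap ratios (z−y)/z: (56−9)/56 = 0.8393; (56−16)/56 = 0.7143.
Squared: 0.7044; 0.5102.
Sum = 1.214605; P₂ = 1.214605 / 6 = 0.2024.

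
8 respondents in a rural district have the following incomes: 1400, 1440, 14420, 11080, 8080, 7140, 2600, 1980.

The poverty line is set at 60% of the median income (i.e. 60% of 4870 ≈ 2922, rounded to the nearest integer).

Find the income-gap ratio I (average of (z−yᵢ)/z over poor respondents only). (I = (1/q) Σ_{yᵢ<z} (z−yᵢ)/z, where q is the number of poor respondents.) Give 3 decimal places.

Below the line: 1400, 1440, 1980, 2600 (q = 4 of N = 8).
Shortfall ratios (z−y)/z: 0.5209, 0.5072, 0.3224, 0.1102; sum = 1.460643.
The income-gap ratio divides by q (the poor only): 1.460643 / 4 = 0.365.

0.365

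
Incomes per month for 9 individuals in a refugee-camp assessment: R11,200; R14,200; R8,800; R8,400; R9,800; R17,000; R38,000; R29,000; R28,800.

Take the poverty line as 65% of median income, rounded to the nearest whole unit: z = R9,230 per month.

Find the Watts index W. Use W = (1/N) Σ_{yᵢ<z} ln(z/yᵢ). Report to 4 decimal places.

Below z: R8,400, R8,800 (q = 2 of N = 9).
Log shortfalls: ln(9230/8400) = 0.0942; ln(9230/8800) = 0.0477.
W = 0.141935 / 9 = 0.0158.

0.0158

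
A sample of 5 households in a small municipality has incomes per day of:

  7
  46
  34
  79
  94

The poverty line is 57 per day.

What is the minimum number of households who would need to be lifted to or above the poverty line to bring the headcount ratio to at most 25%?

2

Currently q = 3 of N = 5 are below the line (H = 0.600).
A headcount ratio of at most 25% allows at most ⌊0.25 × 5⌋ = 1 poor households.
So at least 3 − 1 = 2 must be lifted.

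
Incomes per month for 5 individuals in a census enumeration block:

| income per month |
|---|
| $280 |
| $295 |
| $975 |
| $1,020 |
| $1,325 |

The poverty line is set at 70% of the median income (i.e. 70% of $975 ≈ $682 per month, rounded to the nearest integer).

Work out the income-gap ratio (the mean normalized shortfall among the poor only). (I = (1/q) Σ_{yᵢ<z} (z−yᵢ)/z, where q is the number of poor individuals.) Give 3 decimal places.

0.578

Below z: $280, $295 (q = 2 of N = 5).
Relative gaps: 0.5894, 0.5674; sum = 1.156891.
The income-gap ratio divides by q (the poor only): 1.156891 / 2 = 0.578.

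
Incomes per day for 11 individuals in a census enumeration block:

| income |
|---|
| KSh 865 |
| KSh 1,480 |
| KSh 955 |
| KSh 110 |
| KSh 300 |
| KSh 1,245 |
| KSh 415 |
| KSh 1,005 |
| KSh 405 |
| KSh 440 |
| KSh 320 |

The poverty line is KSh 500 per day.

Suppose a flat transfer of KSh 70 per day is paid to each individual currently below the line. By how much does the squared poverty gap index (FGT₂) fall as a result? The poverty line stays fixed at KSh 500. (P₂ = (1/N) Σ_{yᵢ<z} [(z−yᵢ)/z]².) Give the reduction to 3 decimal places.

Before: below the line — KSh 110, KSh 300, KSh 320, KSh 405, KSh 415, KSh 440; squared poverty gap index (FGT₂) = 0.08885.
After the KSh 70 transfer: below the line — KSh 180, KSh 370, KSh 390, KSh 475, KSh 485; squared poverty gap index (FGT₂) = 0.04809.
Reduction = 0.08885 − 0.04809 = 0.041.

0.041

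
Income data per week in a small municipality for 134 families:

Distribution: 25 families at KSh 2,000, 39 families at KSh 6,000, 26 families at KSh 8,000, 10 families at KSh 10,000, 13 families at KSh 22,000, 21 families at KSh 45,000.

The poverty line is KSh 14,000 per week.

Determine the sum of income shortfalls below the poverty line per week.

KSh 808,000

Below z: 25×KSh 2,000, 39×KSh 6,000, 26×KSh 8,000, 10×KSh 10,000 (q = 100 of N = 134).
Individual gaps: 25×(14000−2000) = 300000; 39×(14000−6000) = 312000; 26×(14000−8000) = 156000; 10×(14000−10000) = 40000.
Aggregate gap = KSh 808,000.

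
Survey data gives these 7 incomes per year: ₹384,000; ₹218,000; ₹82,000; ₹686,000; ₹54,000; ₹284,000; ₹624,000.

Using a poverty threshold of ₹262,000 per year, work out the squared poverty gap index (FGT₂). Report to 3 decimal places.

0.161

Below the line: ₹54,000, ₹82,000, ₹218,000 (q = 3 of N = 7).
Relative gaps: (262000−54000)/262000 = 0.7939; (262000−82000)/262000 = 0.6870; (262000−218000)/262000 = 0.1679.
Squared: 0.6303; 0.4720; 0.0282.
Sum = 1.130470; P₂ = 1.130470 / 7 = 0.161.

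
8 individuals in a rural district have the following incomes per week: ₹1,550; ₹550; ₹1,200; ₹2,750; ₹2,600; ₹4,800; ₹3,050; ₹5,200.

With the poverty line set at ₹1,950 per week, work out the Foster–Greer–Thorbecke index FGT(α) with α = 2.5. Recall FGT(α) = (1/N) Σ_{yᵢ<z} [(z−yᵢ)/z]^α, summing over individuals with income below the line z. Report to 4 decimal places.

0.0684

Below the line: ₹550, ₹1,200, ₹1,550 (q = 3 of N = 8).
Shortfall ratios: (1950−550)/1950 = 0.7179; (1950−1200)/1950 = 0.3846; (1950−1550)/1950 = 0.2051.
Raised to α = 2.5: 0.43675; 0.09174; 0.01906.
Sum = 0.547550; FGT(2.5) = 0.547550 / 8 = 0.0684.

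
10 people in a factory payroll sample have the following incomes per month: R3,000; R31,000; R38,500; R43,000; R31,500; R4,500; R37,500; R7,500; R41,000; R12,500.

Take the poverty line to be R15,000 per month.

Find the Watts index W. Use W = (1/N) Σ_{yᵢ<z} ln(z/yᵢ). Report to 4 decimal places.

Incomes under z: R3,000, R4,500, R7,500, R12,500 (q = 4 of N = 10).
ln(z/y) terms: ln(15000/3000) = 1.6094; ln(15000/4500) = 1.2040; ln(15000/7500) = 0.6931; ln(15000/12500) = 0.1823.
W = 3.688879 / 10 = 0.3689.

0.3689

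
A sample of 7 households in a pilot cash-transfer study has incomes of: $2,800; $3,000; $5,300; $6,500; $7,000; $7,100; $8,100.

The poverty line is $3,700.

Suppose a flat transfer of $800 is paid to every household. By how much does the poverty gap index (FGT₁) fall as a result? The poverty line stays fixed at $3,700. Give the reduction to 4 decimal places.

Before: below the line — $2,800, $3,000; poverty gap index (FGT₁) = 0.061776.
After the $800 transfer: below the line — $3,600; poverty gap index (FGT₁) = 0.003861.
Reduction = 0.061776 − 0.003861 = 0.0579.

0.0579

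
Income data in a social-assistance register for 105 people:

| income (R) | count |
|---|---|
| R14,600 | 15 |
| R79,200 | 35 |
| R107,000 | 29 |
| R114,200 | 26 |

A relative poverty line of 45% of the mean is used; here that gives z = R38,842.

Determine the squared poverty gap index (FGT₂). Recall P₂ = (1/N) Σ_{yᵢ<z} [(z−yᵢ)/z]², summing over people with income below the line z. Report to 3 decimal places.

Poor units: 15×R14,600 (q = 15 of N = 105).
Normalized shortfalls: (38842−14600)/38842 = 0.6241 (×15).
Squared: 0.3895 (×15).
Sum = 5.842853; P₂ = 5.842853 / 105 = 0.056.

0.056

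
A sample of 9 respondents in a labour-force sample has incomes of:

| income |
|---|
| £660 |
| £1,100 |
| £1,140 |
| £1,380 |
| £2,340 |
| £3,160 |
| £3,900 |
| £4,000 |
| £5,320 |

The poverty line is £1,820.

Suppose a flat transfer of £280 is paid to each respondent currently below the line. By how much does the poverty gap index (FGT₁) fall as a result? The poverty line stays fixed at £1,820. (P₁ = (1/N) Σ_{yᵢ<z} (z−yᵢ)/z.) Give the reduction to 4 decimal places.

0.0684

Before: below the line — £660, £1,100, £1,140, £1,380; poverty gap index (FGT₁) = 0.183150.
After the £280 transfer: below the line — £940, £1,380, £1,420, £1,660; poverty gap index (FGT₁) = 0.114774.
Reduction = 0.183150 − 0.114774 = 0.0684.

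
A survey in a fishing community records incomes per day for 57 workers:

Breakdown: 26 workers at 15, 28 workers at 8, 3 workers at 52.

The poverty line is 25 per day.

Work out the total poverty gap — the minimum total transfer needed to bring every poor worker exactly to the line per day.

Poor units: 28×8, 26×15 (q = 54 of N = 57).
Individual gaps: 28×(25−8) = 476; 26×(25−15) = 260.
Aggregate gap = 736.

736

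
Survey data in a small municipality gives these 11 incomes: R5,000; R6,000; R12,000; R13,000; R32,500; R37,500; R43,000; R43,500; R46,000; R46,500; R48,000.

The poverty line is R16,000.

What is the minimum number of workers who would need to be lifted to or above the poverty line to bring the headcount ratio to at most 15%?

4 of the 11 workers are poor, so H = 4/11 = 0.364.
A headcount ratio of at most 15% allows at most ⌊0.15 × 11⌋ = 1 poor workers.
So at least 4 − 1 = 3 must be lifted.

3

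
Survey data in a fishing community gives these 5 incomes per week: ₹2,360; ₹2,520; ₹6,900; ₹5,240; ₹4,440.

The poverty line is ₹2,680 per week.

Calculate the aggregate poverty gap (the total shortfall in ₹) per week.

Poor units: ₹2,360, ₹2,520 (q = 2 of N = 5).
Individual gaps: 2680−2360 = 320; 2680−2520 = 160.
Aggregate gap = ₹480.

₹480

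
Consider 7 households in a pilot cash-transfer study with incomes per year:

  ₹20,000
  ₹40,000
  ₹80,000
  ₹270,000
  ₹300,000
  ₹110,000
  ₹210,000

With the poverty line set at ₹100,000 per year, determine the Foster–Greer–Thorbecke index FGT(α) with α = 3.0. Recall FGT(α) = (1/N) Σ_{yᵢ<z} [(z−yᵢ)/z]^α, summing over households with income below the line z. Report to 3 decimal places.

0.105

Below the line: ₹20,000, ₹40,000, ₹80,000 (q = 3 of N = 7).
Relative gaps: (100000−20000)/100000 = 0.8000; (100000−40000)/100000 = 0.6000; (100000−80000)/100000 = 0.2000.
Raised to α = 3.0: 0.51200; 0.21600; 0.00800.
Sum = 0.736000; FGT(3.0) = 0.736000 / 7 = 0.105.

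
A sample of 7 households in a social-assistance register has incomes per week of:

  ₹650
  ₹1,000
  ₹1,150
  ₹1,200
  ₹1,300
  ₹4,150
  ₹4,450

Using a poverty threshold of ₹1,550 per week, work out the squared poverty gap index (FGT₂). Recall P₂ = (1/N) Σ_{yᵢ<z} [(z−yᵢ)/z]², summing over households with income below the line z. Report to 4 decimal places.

0.0867

Poor units: ₹650, ₹1,000, ₹1,150, ₹1,200, ₹1,300 (q = 5 of N = 7).
Gap ratios (z−y)/z: (1550−650)/1550 = 0.5806; (1550−1000)/1550 = 0.3548; (1550−1150)/1550 = 0.2581; (1550−1200)/1550 = 0.2258; (1550−1300)/1550 = 0.1613.
Squared: 0.3371; 0.1259; 0.0666; 0.0510; 0.0260.
Sum = 0.606660; P₂ = 0.606660 / 7 = 0.0867.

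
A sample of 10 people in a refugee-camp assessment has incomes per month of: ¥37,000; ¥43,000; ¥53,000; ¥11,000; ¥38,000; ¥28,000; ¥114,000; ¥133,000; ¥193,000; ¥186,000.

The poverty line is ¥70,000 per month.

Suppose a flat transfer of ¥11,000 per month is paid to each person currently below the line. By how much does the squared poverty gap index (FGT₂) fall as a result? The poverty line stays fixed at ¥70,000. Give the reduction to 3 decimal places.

Before: below the line — ¥11,000, ¥28,000, ¥37,000, ¥38,000, ¥43,000, ¥53,000; squared poverty gap index (FGT₂) = 0.17094.
After the ¥11,000 transfer: below the line — ¥22,000, ¥39,000, ¥48,000, ¥49,000, ¥54,000, ¥64,000; squared poverty gap index (FGT₂) = 0.09147.
Reduction = 0.17094 − 0.09147 = 0.079.

0.079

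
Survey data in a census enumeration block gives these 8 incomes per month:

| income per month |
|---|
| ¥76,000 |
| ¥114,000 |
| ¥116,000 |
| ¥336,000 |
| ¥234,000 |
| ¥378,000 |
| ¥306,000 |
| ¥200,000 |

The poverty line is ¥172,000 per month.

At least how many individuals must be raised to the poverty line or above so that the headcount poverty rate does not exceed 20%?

2

Currently q = 3 of N = 8 are below the line (H = 0.375).
A headcount ratio of at most 20% allows at most ⌊0.20 × 8⌋ = 1 poor individuals.
So at least 3 − 1 = 2 must be lifted.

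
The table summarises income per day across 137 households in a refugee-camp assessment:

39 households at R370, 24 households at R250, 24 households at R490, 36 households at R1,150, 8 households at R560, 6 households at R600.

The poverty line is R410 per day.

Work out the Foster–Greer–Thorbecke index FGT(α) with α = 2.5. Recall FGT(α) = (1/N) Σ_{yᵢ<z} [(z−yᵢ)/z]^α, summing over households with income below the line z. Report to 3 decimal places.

0.018

Poor units: 24×R250, 39×R370 (q = 63 of N = 137).
Normalized shortfalls: (410−250)/410 = 0.3902 (×24); (410−370)/410 = 0.0976 (×39).
Raised to α = 2.5: 0.09513 (×24); 0.00297 (×39).
Sum = 2.399186; FGT(2.5) = 2.399186 / 137 = 0.018.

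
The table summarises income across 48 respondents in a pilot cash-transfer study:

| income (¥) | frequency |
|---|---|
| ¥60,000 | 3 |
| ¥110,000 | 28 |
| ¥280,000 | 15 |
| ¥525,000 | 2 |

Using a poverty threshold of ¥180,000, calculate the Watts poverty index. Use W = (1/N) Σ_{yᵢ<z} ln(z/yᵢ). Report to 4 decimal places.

0.3559

Below z: 3×¥60,000, 28×¥110,000 (q = 31 of N = 48).
Log shortfalls: ln(180000/60000) = 1.0986 (×3); ln(180000/110000) = 0.4925 (×28).
W = 17.085178 / 48 = 0.3559.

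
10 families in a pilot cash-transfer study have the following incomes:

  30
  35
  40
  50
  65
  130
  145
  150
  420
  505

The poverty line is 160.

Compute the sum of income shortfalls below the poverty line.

635

Poor units: 30, 35, 40, 50, 65, 130, 145, 150 (q = 8 of N = 10).
Individual gaps: 160−30 = 130; 160−35 = 125; 160−40 = 120; 160−50 = 110; 160−65 = 95; 160−130 = 30; 160−145 = 15; 160−150 = 10.
Aggregate gap = 635.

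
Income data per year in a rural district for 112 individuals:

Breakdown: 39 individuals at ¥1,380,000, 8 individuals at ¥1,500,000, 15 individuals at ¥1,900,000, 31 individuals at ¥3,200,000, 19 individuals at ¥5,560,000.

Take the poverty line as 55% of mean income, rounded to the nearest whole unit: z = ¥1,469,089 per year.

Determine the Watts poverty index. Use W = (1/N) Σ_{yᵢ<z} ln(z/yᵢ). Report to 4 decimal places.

Below z: 39×¥1,380,000 (q = 39 of N = 112).
Log shortfalls: ln(1469089/1380000) = 0.0626 (×39).
W = 2.439800 / 112 = 0.0218.

0.0218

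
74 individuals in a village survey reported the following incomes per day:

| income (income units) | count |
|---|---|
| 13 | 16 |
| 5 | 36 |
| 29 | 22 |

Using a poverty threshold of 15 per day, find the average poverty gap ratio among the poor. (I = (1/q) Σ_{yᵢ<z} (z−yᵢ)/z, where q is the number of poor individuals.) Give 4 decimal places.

Poor units: 36×5, 16×13 (q = 52 of N = 74).
Relative gaps: 0.6667 (×36), 0.1333 (×16); sum = 26.133333.
The income-gap ratio divides by q (the poor only): 26.133333 / 52 = 0.5026.

0.5026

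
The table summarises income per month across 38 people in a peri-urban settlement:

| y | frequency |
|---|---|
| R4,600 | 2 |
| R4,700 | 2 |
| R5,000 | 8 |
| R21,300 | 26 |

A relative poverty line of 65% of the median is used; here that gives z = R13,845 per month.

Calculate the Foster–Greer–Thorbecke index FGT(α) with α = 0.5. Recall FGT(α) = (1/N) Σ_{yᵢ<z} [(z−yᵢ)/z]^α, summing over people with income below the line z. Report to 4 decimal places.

0.2541

Incomes under z: 2×R4,600, 2×R4,700, 8×R5,000 (q = 12 of N = 38).
Normalized shortfalls: (13845−4600)/13845 = 0.6678 (×2); (13845−4700)/13845 = 0.6605 (×2); (13845−5000)/13845 = 0.6389 (×8).
Raised to α = 0.5: 0.81716 (×2); 0.81273 (×2); 0.79929 (×8).
Sum = 9.654068; FGT(0.5) = 9.654068 / 38 = 0.2541.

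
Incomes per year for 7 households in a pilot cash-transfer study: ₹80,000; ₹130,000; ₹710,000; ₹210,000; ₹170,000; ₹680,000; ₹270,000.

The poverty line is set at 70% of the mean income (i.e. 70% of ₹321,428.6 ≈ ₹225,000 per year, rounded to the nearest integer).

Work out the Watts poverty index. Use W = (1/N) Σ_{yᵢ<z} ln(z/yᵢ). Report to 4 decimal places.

0.2760

Below z: ₹80,000, ₹130,000, ₹170,000, ₹210,000 (q = 4 of N = 7).
Log shortfalls: ln(225000/80000) = 1.0341; ln(225000/130000) = 0.5486; ln(225000/170000) = 0.2803; ln(225000/210000) = 0.0690.
W = 1.931935 / 7 = 0.2760.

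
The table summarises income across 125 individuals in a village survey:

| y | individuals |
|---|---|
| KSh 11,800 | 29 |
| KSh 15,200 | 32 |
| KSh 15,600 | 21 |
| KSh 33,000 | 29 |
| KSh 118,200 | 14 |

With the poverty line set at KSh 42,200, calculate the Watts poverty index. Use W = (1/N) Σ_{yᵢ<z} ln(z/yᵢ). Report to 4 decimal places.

0.7813

Poor units: 29×KSh 11,800, 32×KSh 15,200, 21×KSh 15,600, 29×KSh 33,000 (q = 111 of N = 125).
Log shortfalls: ln(42200/11800) = 1.2743 (×29); ln(42200/15200) = 1.0211 (×32); ln(42200/15600) = 0.9951 (×21); ln(42200/33000) = 0.2459 (×29).
W = 97.660896 / 125 = 0.7813.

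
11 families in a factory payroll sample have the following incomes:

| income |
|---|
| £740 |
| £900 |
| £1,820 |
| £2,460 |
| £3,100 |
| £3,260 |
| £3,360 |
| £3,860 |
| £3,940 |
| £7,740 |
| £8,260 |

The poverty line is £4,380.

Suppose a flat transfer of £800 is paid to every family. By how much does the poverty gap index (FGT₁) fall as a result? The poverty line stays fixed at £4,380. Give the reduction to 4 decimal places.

0.1362

Before: below the line — £740, £900, £1,820, £2,460, £3,100, £3,260, £3,360, £3,860, £3,940; poverty gap index (FGT₁) = 0.331673.
After the £800 transfer: below the line — £1,540, £1,700, £2,620, £3,260, £3,900, £4,060, £4,160; poverty gap index (FGT₁) = 0.195517.
Reduction = 0.331673 − 0.195517 = 0.1362.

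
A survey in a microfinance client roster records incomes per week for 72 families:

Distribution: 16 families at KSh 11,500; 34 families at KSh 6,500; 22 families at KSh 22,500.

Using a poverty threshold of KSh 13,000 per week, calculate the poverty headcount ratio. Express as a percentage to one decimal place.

69.4%

50 of the 72 families have income below KSh 13,000.
H = 50/72 = 69.4%.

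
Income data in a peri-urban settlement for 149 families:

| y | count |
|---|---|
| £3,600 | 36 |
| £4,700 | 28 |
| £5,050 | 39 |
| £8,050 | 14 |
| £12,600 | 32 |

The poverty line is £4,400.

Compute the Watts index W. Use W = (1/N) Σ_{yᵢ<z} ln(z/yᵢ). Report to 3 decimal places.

0.048

Below z: 36×£3,600 (q = 36 of N = 149).
ln(z/y) terms: ln(4400/3600) = 0.2007 (×36).
W = 7.224145 / 149 = 0.048.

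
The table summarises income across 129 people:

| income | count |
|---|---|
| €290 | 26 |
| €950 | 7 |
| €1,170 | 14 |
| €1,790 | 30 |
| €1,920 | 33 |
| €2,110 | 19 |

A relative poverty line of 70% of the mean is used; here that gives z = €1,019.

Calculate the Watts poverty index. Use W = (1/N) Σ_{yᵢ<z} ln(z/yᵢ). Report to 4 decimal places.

Poor units: 26×€290, 7×€950 (q = 33 of N = 129).
ln(z/y) terms: ln(1019/290) = 1.2567 (×26); ln(1019/950) = 0.0701 (×7).
W = 33.164904 / 129 = 0.2571.

0.2571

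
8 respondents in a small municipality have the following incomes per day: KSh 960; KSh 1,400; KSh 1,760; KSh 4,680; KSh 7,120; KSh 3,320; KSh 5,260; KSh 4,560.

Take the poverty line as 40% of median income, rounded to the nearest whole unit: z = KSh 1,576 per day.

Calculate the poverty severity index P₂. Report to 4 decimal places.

0.0207

Below z: KSh 960, KSh 1,400 (q = 2 of N = 8).
Gap ratios (z−y)/z: (1576−960)/1576 = 0.3909; (1576−1400)/1576 = 0.1117.
Squared: 0.1528; 0.0125.
Sum = 0.165245; P₂ = 0.165245 / 8 = 0.0207.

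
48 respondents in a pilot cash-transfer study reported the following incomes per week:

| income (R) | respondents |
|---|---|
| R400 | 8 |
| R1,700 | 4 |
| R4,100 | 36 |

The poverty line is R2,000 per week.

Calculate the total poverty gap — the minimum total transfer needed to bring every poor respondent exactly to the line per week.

R14,000

Poor units: 8×R400, 4×R1,700 (q = 12 of N = 48).
Individual gaps: 8×(2000−400) = 12800; 4×(2000−1700) = 1200.
Aggregate gap = R14,000.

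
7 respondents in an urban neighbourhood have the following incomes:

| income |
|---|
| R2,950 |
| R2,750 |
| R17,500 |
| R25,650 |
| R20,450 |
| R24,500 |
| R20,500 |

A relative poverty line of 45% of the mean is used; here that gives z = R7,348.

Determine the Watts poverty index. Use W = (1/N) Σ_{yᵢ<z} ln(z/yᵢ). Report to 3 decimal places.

Poor units: R2,750, R2,950 (q = 2 of N = 7).
Log gaps: ln(7348/2750) = 0.9828; ln(7348/2950) = 0.9126.
W = 1.895450 / 7 = 0.271.

0.271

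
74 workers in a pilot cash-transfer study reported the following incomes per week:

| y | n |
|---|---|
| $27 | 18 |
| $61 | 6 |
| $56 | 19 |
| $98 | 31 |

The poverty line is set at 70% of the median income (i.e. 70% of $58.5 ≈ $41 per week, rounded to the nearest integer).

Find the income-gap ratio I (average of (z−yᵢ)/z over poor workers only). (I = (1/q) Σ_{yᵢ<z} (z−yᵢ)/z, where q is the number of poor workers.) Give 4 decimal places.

Below z: 18×$27 (q = 18 of N = 74).
Relative gaps: 0.3415 (×18); sum = 6.146341.
The income-gap ratio divides by q (the poor only): 6.146341 / 18 = 0.3415.

0.3415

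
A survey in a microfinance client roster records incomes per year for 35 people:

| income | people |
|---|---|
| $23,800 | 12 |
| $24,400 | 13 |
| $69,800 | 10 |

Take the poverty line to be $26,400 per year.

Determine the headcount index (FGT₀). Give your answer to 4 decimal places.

25 of the 35 people have income below $26,400.
H = 25/35 = 0.7143.

0.7143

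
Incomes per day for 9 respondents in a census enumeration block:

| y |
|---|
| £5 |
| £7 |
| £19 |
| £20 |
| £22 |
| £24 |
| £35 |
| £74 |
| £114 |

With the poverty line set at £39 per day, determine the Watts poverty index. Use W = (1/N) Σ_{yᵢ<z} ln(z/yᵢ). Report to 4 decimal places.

0.7028

Incomes under z: £5, £7, £19, £20, £22, £24, £35 (q = 7 of N = 9).
Log shortfalls: ln(39/5) = 2.0541; ln(39/7) = 1.7177; ln(39/19) = 0.7191; ln(39/20) = 0.6678; ln(39/22) = 0.5725; ln(39/24) = 0.4855; ln(39/35) = 0.1082.
W = 6.324968 / 9 = 0.7028.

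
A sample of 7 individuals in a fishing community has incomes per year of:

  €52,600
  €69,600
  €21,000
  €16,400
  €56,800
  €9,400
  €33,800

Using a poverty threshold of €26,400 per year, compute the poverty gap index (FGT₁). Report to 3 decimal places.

0.175

Below the line: €9,400, €16,400, €21,000 (q = 3 of N = 7).
Gap ratios (z−y)/z: (26400−9400)/26400 = 0.6439; (26400−16400)/26400 = 0.3788; (26400−21000)/26400 = 0.2045.
Σ = 1.227273. Dividing by the full population N = 7 gives P₁ = 0.175.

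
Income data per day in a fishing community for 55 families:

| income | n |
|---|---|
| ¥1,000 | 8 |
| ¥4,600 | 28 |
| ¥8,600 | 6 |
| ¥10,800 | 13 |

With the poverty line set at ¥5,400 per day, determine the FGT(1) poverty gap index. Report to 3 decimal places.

Incomes under z: 8×¥1,000, 28×¥4,600 (q = 36 of N = 55).
Relative gaps: (5400−1000)/5400 = 0.8148 (×8); (5400−4600)/5400 = 0.1481 (×28).
Sum of shortfalls = 10.666667; P₁ averages over all N: 10.666667 / 55 = 0.194.

0.194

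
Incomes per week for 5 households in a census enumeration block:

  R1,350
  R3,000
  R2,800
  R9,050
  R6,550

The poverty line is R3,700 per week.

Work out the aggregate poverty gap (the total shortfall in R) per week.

Below z: R1,350, R2,800, R3,000 (q = 3 of N = 5).
Individual gaps: 3700−1350 = 2350; 3700−2800 = 900; 3700−3000 = 700.
Aggregate gap = R3,950.

R3,950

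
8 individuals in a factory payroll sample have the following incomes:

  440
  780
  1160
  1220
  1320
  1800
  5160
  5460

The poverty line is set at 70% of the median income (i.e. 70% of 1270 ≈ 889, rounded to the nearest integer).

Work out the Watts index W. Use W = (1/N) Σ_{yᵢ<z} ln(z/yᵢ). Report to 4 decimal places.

0.1043

Poor units: 440, 780 (q = 2 of N = 8).
Log gaps: ln(889/440) = 0.7033; ln(889/780) = 0.1308.
W = 0.834126 / 8 = 0.1043.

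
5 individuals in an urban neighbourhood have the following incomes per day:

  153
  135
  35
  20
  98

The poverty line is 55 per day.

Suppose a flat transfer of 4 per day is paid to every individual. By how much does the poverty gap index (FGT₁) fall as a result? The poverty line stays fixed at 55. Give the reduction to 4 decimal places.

Before: below the line — 20, 35; poverty gap index (FGT₁) = 0.200000.
After the 4 transfer: below the line — 24, 39; poverty gap index (FGT₁) = 0.170909.
Reduction = 0.200000 − 0.170909 = 0.0291.

0.0291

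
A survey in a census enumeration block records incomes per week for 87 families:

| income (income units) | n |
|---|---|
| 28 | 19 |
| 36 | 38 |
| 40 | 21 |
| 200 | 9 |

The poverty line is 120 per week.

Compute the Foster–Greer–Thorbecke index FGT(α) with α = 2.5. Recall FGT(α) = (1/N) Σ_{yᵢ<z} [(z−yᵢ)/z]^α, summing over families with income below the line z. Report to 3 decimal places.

Poor units: 19×28, 38×36, 21×40 (q = 78 of N = 87).
Shortfall ratios: (120−28)/120 = 0.7667 (×19); (120−36)/120 = 0.7000 (×38); (120−40)/120 = 0.6667 (×21).
Raised to α = 2.5: 0.51466 (×19); 0.40996 (×38); 0.36289 (×21).
Sum = 32.977695; FGT(2.5) = 32.977695 / 87 = 0.379.

0.379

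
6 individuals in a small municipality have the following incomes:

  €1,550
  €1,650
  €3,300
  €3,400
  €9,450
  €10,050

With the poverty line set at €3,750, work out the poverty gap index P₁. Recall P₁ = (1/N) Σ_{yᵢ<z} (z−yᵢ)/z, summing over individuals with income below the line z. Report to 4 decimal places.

Below z: €1,550, €1,650, €3,300, €3,400 (q = 4 of N = 6).
Relative gaps: (3750−1550)/3750 = 0.5867; (3750−1650)/3750 = 0.5600; (3750−3300)/3750 = 0.1200; (3750−3400)/3750 = 0.0933.
Σ = 1.360000. Dividing by the full population N = 6 gives P₁ = 0.2267.

0.2267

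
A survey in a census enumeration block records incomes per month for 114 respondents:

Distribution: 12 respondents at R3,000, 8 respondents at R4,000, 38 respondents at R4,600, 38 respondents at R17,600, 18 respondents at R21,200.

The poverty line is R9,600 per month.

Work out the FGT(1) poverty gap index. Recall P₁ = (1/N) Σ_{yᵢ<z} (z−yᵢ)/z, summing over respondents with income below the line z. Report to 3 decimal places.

0.287

Poor units: 12×R3,000, 8×R4,000, 38×R4,600 (q = 58 of N = 114).
Normalized shortfalls: (9600−3000)/9600 = 0.6875 (×12); (9600−4000)/9600 = 0.5833 (×8); (9600−4600)/9600 = 0.5208 (×38).
Σ = 32.708333. Dividing by the full population N = 114 gives P₁ = 0.287.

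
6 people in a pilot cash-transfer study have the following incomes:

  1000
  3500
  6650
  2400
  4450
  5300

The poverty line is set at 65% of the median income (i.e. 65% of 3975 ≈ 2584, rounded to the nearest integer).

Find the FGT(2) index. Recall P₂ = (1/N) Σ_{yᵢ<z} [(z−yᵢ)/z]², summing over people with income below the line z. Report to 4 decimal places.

0.0635

Below z: 1000, 2400 (q = 2 of N = 6).
Shortfall ratios: (2584−1000)/2584 = 0.6130; (2584−2400)/2584 = 0.0712.
Squared: 0.3758; 0.0051.
Sum = 0.380843; P₂ = 0.380843 / 6 = 0.0635.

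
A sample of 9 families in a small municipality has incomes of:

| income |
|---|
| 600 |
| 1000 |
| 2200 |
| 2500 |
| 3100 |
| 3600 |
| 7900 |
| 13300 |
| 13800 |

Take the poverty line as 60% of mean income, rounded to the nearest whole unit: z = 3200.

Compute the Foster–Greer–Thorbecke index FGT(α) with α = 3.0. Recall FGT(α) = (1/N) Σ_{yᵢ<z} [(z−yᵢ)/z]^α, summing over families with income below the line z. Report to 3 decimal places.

Below z: 600, 1000, 2200, 2500, 3100 (q = 5 of N = 9).
Shortfall ratios: (3200−600)/3200 = 0.8125; (3200−1000)/3200 = 0.6875; (3200−2200)/3200 = 0.3125; (3200−2500)/3200 = 0.2188; (3200−3100)/3200 = 0.0312.
Raised to α = 3.0: 0.53638; 0.32495; 0.03052; 0.01047; 0.00003.
Sum = 0.902344; FGT(3.0) = 0.902344 / 9 = 0.100.

0.100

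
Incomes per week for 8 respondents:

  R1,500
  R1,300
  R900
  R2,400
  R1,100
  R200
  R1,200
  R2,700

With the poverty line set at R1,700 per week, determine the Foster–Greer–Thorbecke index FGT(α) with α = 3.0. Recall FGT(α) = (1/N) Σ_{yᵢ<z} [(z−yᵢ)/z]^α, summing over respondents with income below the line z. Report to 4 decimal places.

Below z: R200, R900, R1,100, R1,200, R1,300, R1,500 (q = 6 of N = 8).
Normalized shortfalls: (1700−200)/1700 = 0.8824; (1700−900)/1700 = 0.4706; (1700−1100)/1700 = 0.3529; (1700−1200)/1700 = 0.2941; (1700−1300)/1700 = 0.2353; (1700−1500)/1700 = 0.1176.
Raised to α = 3.0: 0.68695; 0.10421; 0.04396; 0.02544; 0.01303; 0.00163.
Sum = 0.875229; FGT(3.0) = 0.875229 / 8 = 0.1094.

0.1094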